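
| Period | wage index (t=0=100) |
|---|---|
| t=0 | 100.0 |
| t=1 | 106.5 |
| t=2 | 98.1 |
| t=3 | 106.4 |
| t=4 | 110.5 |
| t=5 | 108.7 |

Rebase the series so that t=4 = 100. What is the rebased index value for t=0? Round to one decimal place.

Rebased(t=0) = 100.0 / 110.5 × 100 = 90.4977

90.5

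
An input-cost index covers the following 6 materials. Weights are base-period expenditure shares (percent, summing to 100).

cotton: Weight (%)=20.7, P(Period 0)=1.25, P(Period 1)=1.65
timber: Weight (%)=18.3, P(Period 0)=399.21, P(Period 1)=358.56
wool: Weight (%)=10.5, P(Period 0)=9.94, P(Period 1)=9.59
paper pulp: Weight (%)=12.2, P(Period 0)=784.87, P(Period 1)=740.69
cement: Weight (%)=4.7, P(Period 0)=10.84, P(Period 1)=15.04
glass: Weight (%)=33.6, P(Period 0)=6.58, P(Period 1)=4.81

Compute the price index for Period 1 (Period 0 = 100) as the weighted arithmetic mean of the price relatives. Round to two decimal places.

96.49

cotton: 20.7 × (1.65/1.25) = 20.7 × 1.320000 = 27.3240
timber: 18.3 × (358.56/399.21) = 18.3 × 0.898174 = 16.4366
wool: 10.5 × (9.59/9.94) = 10.5 × 0.964789 = 10.1303
paper pulp: 12.2 × (740.69/784.87) = 12.2 × 0.943710 = 11.5133
cement: 4.7 × (15.04/10.84) = 4.7 × 1.387454 = 6.5210
glass: 33.6 × (4.81/6.58) = 33.6 × 0.731003 = 24.5617
Index = Σ wᵢ·(p₁ᵢ/p₀ᵢ) = 27.3240 + 16.4366 + 10.1303 + 11.5133 + 6.5210 + 24.5617 = 96.4869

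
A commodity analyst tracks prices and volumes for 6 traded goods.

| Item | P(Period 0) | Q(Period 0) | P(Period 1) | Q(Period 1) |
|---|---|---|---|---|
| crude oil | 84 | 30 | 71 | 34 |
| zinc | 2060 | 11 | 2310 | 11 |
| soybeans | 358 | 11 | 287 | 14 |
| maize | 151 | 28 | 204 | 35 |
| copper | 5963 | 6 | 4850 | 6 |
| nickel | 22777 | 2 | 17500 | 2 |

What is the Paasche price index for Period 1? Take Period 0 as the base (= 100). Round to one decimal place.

Paasche price index uses current-period quantities as weights.
ΣP(Period 1)·Q(Period 1) = 71×34 + 2310×11 + 287×14 + 204×35 + 4850×6 + 17500×2 = 2414 + 25410 + 4018 + 7140 + 29100 + 35000 = 103082
ΣP(Period 0)·Q(Period 1) = 84×34 + 2060×11 + 358×14 + 151×35 + 5963×6 + 22777×2 = 2856 + 22660 + 5012 + 5285 + 35778 + 45554 = 117145
Index = 103082 / 117145 × 100 = 87.9952

88.0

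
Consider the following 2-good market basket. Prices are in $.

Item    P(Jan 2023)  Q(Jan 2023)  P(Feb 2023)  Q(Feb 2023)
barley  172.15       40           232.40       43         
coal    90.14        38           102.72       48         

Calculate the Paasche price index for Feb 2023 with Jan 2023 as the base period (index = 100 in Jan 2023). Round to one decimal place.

127.2

Paasche price index uses current-period quantities as weights.
ΣP(Feb 2023)·Q(Feb 2023) = 232.40×43 + 102.72×48 = 9993.2 + 4930.56 = 14923.76
ΣP(Jan 2023)·Q(Feb 2023) = 172.15×43 + 90.14×48 = 7402.45 + 4326.72 = 11729.17
Index = 14923.76 / 11729.17 × 100 = 127.2363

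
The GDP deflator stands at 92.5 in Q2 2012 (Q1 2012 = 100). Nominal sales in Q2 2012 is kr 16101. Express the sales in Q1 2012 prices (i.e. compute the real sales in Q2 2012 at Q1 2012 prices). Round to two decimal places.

17406.49

Real = Nominal ÷ (Index/100) = 16101 ÷ (92.5/100)
     = 16101 ÷ 0.925 = 17406.4865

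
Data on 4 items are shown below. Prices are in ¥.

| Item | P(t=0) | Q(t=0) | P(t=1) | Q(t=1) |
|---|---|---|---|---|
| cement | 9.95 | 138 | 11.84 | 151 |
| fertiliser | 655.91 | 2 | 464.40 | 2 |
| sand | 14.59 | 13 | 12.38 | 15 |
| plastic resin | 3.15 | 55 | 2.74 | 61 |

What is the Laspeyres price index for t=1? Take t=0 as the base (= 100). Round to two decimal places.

94.31

Laspeyres price index uses base-period quantities as weights.
ΣP(t=1)·Q(t=0) = 11.84×138 + 464.40×2 + 12.38×13 + 2.74×55 = 1633.92 + 928.8 + 160.94 + 150.7 = 2874.36
ΣP(t=0)·Q(t=0) = 9.95×138 + 655.91×2 + 14.59×13 + 3.15×55 = 1373.1 + 1311.82 + 189.67 + 173.25 = 3047.84
Index = 2874.36 / 3047.84 × 100 = 94.3081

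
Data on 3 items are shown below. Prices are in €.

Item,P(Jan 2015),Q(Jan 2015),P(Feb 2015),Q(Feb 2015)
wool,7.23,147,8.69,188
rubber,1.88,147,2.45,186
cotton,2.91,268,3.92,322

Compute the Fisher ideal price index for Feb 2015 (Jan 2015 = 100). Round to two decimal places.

126.76

Laspeyres component (base-period weights):
ΣP(Feb 2015)Q(Jan 2015) = 8.69×147 + 2.45×147 + 3.92×268 = 1277.43 + 360.15 + 1050.56 = 2688.14
ΣP(Jan 2015)Q(Jan 2015) = 7.23×147 + 1.88×147 + 2.91×268 = 1062.81 + 276.36 + 779.88 = 2119.05
L = 2688.14 / 2119.05 × 100 = 126.8559
Paasche component (current-period weights):
ΣP(Feb 2015)Q(Feb 2015) = 8.69×188 + 2.45×186 + 3.92×322 = 1633.72 + 455.7 + 1262.24 = 3351.66
ΣP(Jan 2015)Q(Feb 2015) = 7.23×188 + 1.88×186 + 2.91×322 = 1359.24 + 349.68 + 937.02 = 2645.94
P = 3351.66 / 2645.94 × 100 = 126.6718
Fisher = √(L × P) = √(126.8559 × 126.6718) = 126.7638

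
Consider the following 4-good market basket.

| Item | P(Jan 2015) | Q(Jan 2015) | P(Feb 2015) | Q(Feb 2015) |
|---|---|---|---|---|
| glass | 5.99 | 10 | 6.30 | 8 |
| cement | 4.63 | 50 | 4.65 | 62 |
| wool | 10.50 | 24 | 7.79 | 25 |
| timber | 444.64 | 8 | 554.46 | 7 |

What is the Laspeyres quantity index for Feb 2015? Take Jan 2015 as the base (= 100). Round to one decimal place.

90.5

Laspeyres quantity index uses base-period prices as weights.
ΣP(Jan 2015)·Q(Feb 2015) = 5.99×8 + 4.63×62 + 10.50×25 + 444.64×7 = 47.92 + 287.06 + 262.5 + 3112.48 = 3709.96
ΣP(Jan 2015)·Q(Jan 2015) = 5.99×10 + 4.63×50 + 10.50×24 + 444.64×8 = 59.9 + 231.5 + 252 + 3557.12 = 4100.52
Index = 3709.96 / 4100.52 × 100 = 90.4754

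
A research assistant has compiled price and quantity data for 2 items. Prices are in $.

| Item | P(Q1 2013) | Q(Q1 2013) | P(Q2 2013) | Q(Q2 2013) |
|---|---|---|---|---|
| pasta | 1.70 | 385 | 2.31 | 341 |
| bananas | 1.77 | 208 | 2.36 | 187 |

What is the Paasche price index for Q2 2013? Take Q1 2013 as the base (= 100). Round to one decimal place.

135.0

Paasche price index uses current-period quantities as weights.
ΣP(Q2 2013)·Q(Q2 2013) = 2.31×341 + 2.36×187 = 787.71 + 441.32 = 1229.03
ΣP(Q1 2013)·Q(Q2 2013) = 1.70×341 + 1.77×187 = 579.7 + 330.99 = 910.69
Index = 1229.03 / 910.69 × 100 = 134.9559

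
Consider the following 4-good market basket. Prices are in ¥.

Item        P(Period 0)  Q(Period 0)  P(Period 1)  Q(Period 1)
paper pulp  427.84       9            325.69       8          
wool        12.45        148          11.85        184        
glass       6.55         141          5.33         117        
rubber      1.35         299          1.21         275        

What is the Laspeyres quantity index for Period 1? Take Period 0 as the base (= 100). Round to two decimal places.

97.59

Laspeyres quantity index uses base-period prices as weights.
ΣP(Period 0)·Q(Period 1) = 427.84×8 + 12.45×184 + 6.55×117 + 1.35×275 = 3422.72 + 2290.8 + 766.35 + 371.25 = 6851.12
ΣP(Period 0)·Q(Period 0) = 427.84×9 + 12.45×148 + 6.55×141 + 1.35×299 = 3850.56 + 1842.6 + 923.55 + 403.65 = 7020.36
Index = 6851.12 / 7020.36 × 100 = 97.5893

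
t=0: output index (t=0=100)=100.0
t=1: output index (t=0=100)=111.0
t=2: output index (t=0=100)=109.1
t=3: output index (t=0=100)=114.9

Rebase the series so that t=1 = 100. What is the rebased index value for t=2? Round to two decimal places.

Rebased(t=2) = 109.1 / 111.0 × 100 = 98.2883

98.29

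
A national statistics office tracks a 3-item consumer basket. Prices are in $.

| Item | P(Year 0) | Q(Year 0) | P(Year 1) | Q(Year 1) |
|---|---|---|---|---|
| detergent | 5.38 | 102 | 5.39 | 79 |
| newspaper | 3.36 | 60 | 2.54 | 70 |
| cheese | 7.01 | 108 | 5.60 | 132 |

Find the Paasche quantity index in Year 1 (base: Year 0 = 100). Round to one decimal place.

Paasche quantity index uses current-period prices as weights.
ΣP(Year 1)·Q(Year 1) = 5.39×79 + 2.54×70 + 5.60×132 = 425.81 + 177.8 + 739.2 = 1342.81
ΣP(Year 1)·Q(Year 0) = 5.39×102 + 2.54×60 + 5.60×108 = 549.78 + 152.4 + 604.8 = 1306.98
Index = 1342.81 / 1306.98 × 100 = 102.7414

102.7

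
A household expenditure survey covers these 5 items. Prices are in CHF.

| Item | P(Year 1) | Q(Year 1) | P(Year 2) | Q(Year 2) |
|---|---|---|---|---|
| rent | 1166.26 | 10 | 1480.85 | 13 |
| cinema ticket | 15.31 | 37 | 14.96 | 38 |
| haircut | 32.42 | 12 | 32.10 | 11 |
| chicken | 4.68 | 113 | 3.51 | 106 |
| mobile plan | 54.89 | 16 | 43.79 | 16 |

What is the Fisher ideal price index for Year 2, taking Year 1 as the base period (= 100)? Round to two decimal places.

Laspeyres component (base-period weights):
ΣP(Year 2)Q(Year 1) = 1480.85×10 + 14.96×37 + 32.10×12 + 3.51×113 + 43.79×16 = 14808.5 + 553.52 + 385.2 + 396.63 + 700.64 = 16844.49
ΣP(Year 1)Q(Year 1) = 1166.26×10 + 15.31×37 + 32.42×12 + 4.68×113 + 54.89×16 = 11662.6 + 566.47 + 389.04 + 528.84 + 878.24 = 14025.19
L = 16844.49 / 14025.19 × 100 = 120.1017
Paasche component (current-period weights):
ΣP(Year 2)Q(Year 2) = 1480.85×13 + 14.96×38 + 32.10×11 + 3.51×106 + 43.79×16 = 19251.05 + 568.48 + 353.1 + 372.06 + 700.64 = 21245.33
ΣP(Year 1)Q(Year 2) = 1166.26×13 + 15.31×38 + 32.42×11 + 4.68×106 + 54.89×16 = 15161.38 + 581.78 + 356.62 + 496.08 + 878.24 = 17474.1
P = 21245.33 / 17474.1 × 100 = 121.5818
Fisher = √(L × P) = √(120.1017 × 121.5818) = 120.8395

120.84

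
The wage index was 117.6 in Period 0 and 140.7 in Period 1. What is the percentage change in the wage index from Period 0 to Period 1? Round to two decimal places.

Change = (140.7 − 117.6) / 117.6 × 100
       = 23.1 / 117.6 × 100 = 19.6429%

19.64%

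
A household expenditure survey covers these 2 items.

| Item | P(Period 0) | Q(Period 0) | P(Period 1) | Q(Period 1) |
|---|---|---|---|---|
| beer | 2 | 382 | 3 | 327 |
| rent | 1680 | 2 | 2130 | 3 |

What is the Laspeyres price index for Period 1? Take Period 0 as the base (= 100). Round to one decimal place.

Laspeyres price index uses base-period quantities as weights.
ΣP(Period 1)·Q(Period 0) = 3×382 + 2130×2 = 1146 + 4260 = 5406
ΣP(Period 0)·Q(Period 0) = 2×382 + 1680×2 = 764 + 3360 = 4124
Index = 5406 / 4124 × 100 = 131.0863

131.1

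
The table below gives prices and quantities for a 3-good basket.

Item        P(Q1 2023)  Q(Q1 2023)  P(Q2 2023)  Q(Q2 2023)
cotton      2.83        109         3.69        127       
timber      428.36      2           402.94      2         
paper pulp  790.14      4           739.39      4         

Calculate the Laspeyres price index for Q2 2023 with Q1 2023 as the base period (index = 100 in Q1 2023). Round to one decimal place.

96.3

Laspeyres price index uses base-period quantities as weights.
ΣP(Q2 2023)·Q(Q1 2023) = 3.69×109 + 402.94×2 + 739.39×4 = 402.21 + 805.88 + 2957.56 = 4165.65
ΣP(Q1 2023)·Q(Q1 2023) = 2.83×109 + 428.36×2 + 790.14×4 = 308.47 + 856.72 + 3160.56 = 4325.75
Index = 4165.65 / 4325.75 × 100 = 96.2989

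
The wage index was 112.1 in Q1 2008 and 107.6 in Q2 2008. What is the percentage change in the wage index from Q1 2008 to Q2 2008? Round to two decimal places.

Change = (107.6 − 112.1) / 112.1 × 100
       = -4.5 / 112.1 × 100 = -4.0143%

-4.01%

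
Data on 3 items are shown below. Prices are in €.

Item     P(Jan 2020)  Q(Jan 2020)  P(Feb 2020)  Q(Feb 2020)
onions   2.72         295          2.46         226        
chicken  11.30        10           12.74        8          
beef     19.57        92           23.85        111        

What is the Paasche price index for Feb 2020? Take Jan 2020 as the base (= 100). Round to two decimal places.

Paasche price index uses current-period quantities as weights.
ΣP(Feb 2020)·Q(Feb 2020) = 2.46×226 + 12.74×8 + 23.85×111 = 555.96 + 101.92 + 2647.35 = 3305.23
ΣP(Jan 2020)·Q(Feb 2020) = 2.72×226 + 11.30×8 + 19.57×111 = 614.72 + 90.4 + 2172.27 = 2877.39
Index = 3305.23 / 2877.39 × 100 = 114.8690

114.87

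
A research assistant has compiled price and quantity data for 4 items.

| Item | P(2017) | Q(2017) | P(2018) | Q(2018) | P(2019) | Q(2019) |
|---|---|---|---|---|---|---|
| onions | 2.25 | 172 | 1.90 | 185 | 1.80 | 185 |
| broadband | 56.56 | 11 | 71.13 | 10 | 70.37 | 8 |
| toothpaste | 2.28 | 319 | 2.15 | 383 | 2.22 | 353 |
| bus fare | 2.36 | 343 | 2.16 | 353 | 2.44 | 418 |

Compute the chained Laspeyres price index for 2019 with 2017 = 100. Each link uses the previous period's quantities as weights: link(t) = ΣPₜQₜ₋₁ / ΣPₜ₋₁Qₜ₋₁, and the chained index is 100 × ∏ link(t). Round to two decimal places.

Link 2017→2018:
ΣP(2018)Q(2017) = 1.90×172 + 71.13×11 + 2.15×319 + 2.16×343 = 326.8 + 782.43 + 685.85 + 740.88 = 2535.96
ΣP(2017)Q(2017) = 2.25×172 + 56.56×11 + 2.28×319 + 2.36×343 = 387 + 622.16 + 727.32 + 809.48 = 2545.96
link = 2535.96/2545.96 = 0.996072
Link 2018→2019:
ΣP(2019)Q(2018) = 1.80×185 + 70.37×10 + 2.22×383 + 2.44×353 = 333 + 703.7 + 850.26 + 861.32 = 2748.28
ΣP(2018)Q(2018) = 1.90×185 + 71.13×10 + 2.15×383 + 2.16×353 = 351.5 + 711.3 + 823.45 + 762.48 = 2648.73
link = 2748.28/2648.73 = 1.037584
Chained index = 100 × 0.996072 × 1.037584 = 103.3509

103.35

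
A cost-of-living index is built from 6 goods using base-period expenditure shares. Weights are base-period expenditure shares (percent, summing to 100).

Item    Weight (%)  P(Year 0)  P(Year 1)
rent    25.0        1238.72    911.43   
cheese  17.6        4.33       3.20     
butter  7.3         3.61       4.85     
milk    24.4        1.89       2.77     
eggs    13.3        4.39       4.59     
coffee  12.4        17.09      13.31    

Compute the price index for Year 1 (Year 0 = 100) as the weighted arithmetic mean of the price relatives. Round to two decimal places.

rent: 25.0 × (911.43/1238.72) = 25.0 × 0.735784 = 18.3946
cheese: 17.6 × (3.20/4.33) = 17.6 × 0.739030 = 13.0069
butter: 7.3 × (4.85/3.61) = 7.3 × 1.343490 = 9.8075
milk: 24.4 × (2.77/1.89) = 24.4 × 1.465608 = 35.7608
eggs: 13.3 × (4.59/4.39) = 13.3 × 1.045558 = 13.9059
coffee: 12.4 × (13.31/17.09) = 12.4 × 0.778818 = 9.6573
Index = Σ wᵢ·(p₁ᵢ/p₀ᵢ) = 18.3946 + 13.0069 + 9.8075 + 35.7608 + 13.9059 + 9.6573 = 100.5331

100.53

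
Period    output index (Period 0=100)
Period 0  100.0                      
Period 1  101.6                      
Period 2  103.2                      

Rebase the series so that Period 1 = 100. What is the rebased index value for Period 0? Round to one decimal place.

98.4

Rebased(Period 0) = 100.0 / 101.6 × 100 = 98.4252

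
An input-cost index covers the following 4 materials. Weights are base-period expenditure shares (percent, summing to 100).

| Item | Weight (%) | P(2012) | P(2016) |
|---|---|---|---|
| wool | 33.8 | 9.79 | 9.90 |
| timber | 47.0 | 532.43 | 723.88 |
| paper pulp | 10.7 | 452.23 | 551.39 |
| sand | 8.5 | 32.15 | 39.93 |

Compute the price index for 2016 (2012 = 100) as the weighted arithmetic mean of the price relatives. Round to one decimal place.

121.7

wool: 33.8 × (9.90/9.79) = 33.8 × 1.011236 = 34.1798
timber: 47.0 × (723.88/532.43) = 47.0 × 1.359578 = 63.9002
paper pulp: 10.7 × (551.39/452.23) = 10.7 × 1.219269 = 13.0462
sand: 8.5 × (39.93/32.15) = 8.5 × 1.241991 = 10.5569
Index = Σ wᵢ·(p₁ᵢ/p₀ᵢ) = 34.1798 + 63.9002 + 13.0462 + 10.5569 = 121.6830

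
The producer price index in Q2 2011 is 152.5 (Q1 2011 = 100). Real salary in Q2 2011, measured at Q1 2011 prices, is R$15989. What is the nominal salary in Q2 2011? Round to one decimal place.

24383.2

Nominal = Real × (Index/100) = 15989 × (152.5/100)
        = 15989 × 1.525 = 24383.2250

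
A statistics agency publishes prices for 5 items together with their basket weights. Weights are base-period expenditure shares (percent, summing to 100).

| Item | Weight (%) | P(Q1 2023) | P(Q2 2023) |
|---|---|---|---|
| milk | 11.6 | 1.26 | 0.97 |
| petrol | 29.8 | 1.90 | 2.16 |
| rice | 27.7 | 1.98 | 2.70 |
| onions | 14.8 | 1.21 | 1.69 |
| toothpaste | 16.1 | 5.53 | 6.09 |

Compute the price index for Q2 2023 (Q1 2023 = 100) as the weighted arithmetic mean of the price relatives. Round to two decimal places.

milk: 11.6 × (0.97/1.26) = 11.6 × 0.769841 = 8.9302
petrol: 29.8 × (2.16/1.90) = 29.8 × 1.136842 = 33.8779
rice: 27.7 × (2.70/1.98) = 27.7 × 1.363636 = 37.7727
onions: 14.8 × (1.69/1.21) = 14.8 × 1.396694 = 20.6711
toothpaste: 16.1 × (6.09/5.53) = 16.1 × 1.101266 = 17.7304
Index = Σ wᵢ·(p₁ᵢ/p₀ᵢ) = 8.9302 + 33.8779 + 37.7727 + 20.6711 + 17.7304 = 118.9822

118.98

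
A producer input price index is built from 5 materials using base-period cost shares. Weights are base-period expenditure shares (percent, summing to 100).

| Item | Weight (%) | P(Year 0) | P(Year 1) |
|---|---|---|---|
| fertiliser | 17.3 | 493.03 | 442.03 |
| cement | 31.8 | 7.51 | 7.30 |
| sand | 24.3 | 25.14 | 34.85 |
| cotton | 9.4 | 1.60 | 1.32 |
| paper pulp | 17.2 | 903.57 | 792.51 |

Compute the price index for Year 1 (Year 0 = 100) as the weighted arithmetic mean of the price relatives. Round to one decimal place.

102.9

fertiliser: 17.3 × (442.03/493.03) = 17.3 × 0.896558 = 15.5105
cement: 31.8 × (7.30/7.51) = 31.8 × 0.972037 = 30.9108
sand: 24.3 × (34.85/25.14) = 24.3 × 1.386237 = 33.6856
cotton: 9.4 × (1.32/1.60) = 9.4 × 0.825000 = 7.7550
paper pulp: 17.2 × (792.51/903.57) = 17.2 × 0.877088 = 15.0859
Index = Σ wᵢ·(p₁ᵢ/p₀ᵢ) = 15.5105 + 30.9108 + 33.6856 + 7.7550 + 15.0859 = 102.9477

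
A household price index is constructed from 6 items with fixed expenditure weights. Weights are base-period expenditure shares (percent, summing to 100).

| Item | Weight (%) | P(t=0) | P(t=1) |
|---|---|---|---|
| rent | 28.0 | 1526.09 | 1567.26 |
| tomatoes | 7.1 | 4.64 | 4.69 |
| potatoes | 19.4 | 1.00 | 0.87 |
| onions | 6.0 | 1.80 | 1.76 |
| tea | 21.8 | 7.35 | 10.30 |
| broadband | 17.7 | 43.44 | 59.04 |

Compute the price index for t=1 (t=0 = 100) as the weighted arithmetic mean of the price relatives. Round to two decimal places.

rent: 28.0 × (1567.26/1526.09) = 28.0 × 1.026977 = 28.7554
tomatoes: 7.1 × (4.69/4.64) = 7.1 × 1.010776 = 7.1765
potatoes: 19.4 × (0.87/1.00) = 19.4 × 0.870000 = 16.8780
onions: 6.0 × (1.76/1.80) = 6.0 × 0.977778 = 5.8667
tea: 21.8 × (10.30/7.35) = 21.8 × 1.401361 = 30.5497
broadband: 17.7 × (59.04/43.44) = 17.7 × 1.359116 = 24.0564
Index = Σ wᵢ·(p₁ᵢ/p₀ᵢ) = 28.7554 + 7.1765 + 16.8780 + 5.8667 + 30.5497 + 24.0564 = 113.2826

113.28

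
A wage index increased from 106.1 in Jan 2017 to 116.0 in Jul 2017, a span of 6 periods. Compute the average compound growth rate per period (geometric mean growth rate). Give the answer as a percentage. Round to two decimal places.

1.50%

Growth factor = (116.0/106.1)^(1/6) = (1.093308)^(1/6) = 1.014979
Growth rate = 1.014979 − 1 = 0.014979 = 1.4979%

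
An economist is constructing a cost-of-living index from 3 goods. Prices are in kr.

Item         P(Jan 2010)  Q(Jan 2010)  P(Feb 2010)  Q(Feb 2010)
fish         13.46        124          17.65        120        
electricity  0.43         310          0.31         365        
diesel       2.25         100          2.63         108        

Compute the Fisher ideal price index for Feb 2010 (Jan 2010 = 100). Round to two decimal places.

125.24

Laspeyres component (base-period weights):
ΣP(Feb 2010)Q(Jan 2010) = 17.65×124 + 0.31×310 + 2.63×100 = 2188.6 + 96.1 + 263 = 2547.7
ΣP(Jan 2010)Q(Jan 2010) = 13.46×124 + 0.43×310 + 2.25×100 = 1669.04 + 133.3 + 225 = 2027.34
L = 2547.7 / 2027.34 × 100 = 125.6671
Paasche component (current-period weights):
ΣP(Feb 2010)Q(Feb 2010) = 17.65×120 + 0.31×365 + 2.63×108 = 2118 + 113.15 + 284.04 = 2515.19
ΣP(Jan 2010)Q(Feb 2010) = 13.46×120 + 0.43×365 + 2.25×108 = 1615.2 + 156.95 + 243 = 2015.15
P = 2515.19 / 2015.15 × 100 = 124.8140
Fisher = √(L × P) = √(125.6671 × 124.8140) = 125.2399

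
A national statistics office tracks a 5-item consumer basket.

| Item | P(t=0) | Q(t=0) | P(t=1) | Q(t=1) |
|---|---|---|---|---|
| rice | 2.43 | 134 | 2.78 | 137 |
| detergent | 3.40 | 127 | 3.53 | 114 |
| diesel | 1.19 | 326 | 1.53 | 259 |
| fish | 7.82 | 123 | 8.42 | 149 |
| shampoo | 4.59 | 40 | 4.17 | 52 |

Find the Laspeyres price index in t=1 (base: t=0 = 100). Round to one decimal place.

110.1

Laspeyres price index uses base-period quantities as weights.
ΣP(t=1)·Q(t=0) = 2.78×134 + 3.53×127 + 1.53×326 + 8.42×123 + 4.17×40 = 372.52 + 448.31 + 498.78 + 1035.66 + 166.8 = 2522.07
ΣP(t=0)·Q(t=0) = 2.43×134 + 3.40×127 + 1.19×326 + 7.82×123 + 4.59×40 = 325.62 + 431.8 + 387.94 + 961.86 + 183.6 = 2290.82
Index = 2522.07 / 2290.82 × 100 = 110.0946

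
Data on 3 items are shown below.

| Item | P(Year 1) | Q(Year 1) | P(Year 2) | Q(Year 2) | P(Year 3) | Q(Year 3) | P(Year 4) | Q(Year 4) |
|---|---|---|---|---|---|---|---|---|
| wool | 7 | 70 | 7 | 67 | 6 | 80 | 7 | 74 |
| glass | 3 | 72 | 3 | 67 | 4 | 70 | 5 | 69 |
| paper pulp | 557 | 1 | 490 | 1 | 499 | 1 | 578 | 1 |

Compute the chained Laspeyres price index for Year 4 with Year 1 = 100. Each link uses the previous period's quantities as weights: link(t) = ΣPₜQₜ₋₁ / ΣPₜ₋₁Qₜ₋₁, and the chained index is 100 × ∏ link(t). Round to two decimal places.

Link Year 1→Year 2:
ΣP(Year 2)Q(Year 1) = 7×70 + 3×72 + 490×1 = 490 + 216 + 490 = 1196
ΣP(Year 1)Q(Year 1) = 7×70 + 3×72 + 557×1 = 490 + 216 + 557 = 1263
link = 1196/1263 = 0.946952
Link Year 2→Year 3:
ΣP(Year 3)Q(Year 2) = 6×67 + 4×67 + 499×1 = 402 + 268 + 499 = 1169
ΣP(Year 2)Q(Year 2) = 7×67 + 3×67 + 490×1 = 469 + 201 + 490 = 1160
link = 1169/1160 = 1.007759
Link Year 3→Year 4:
ΣP(Year 4)Q(Year 3) = 7×80 + 5×70 + 578×1 = 560 + 350 + 578 = 1488
ΣP(Year 3)Q(Year 3) = 6×80 + 4×70 + 499×1 = 480 + 280 + 499 = 1259
link = 1488/1259 = 1.181890
Chained index = 100 × 0.946952 × 1.007759 × 1.181890 = 112.7877

112.79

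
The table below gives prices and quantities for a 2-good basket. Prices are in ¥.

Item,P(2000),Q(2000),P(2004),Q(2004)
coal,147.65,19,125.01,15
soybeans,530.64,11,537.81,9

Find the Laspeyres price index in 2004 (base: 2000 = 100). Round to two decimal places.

95.94

Laspeyres price index uses base-period quantities as weights.
ΣP(2004)·Q(2000) = 125.01×19 + 537.81×11 = 2375.19 + 5915.91 = 8291.1
ΣP(2000)·Q(2000) = 147.65×19 + 530.64×11 = 2805.35 + 5837.04 = 8642.39
Index = 8291.1 / 8642.39 × 100 = 95.9353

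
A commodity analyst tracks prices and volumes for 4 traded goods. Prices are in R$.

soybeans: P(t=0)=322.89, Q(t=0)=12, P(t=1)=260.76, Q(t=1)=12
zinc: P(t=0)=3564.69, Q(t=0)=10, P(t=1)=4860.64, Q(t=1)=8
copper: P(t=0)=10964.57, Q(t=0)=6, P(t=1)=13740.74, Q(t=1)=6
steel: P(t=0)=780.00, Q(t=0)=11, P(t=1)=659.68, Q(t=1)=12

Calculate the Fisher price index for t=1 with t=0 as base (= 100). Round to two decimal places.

Laspeyres component (base-period weights):
ΣP(t=1)Q(t=0) = 260.76×12 + 4860.64×10 + 13740.74×6 + 659.68×11 = 3129.12 + 48606.4 + 82444.44 + 7256.48 = 141436.44
ΣP(t=0)Q(t=0) = 322.89×12 + 3564.69×10 + 10964.57×6 + 780.00×11 = 3874.68 + 35646.9 + 65787.42 + 8580 = 113889
L = 141436.44 / 113889 × 100 = 124.1880
Paasche component (current-period weights):
ΣP(t=1)Q(t=1) = 260.76×12 + 4860.64×8 + 13740.74×6 + 659.68×12 = 3129.12 + 38885.12 + 82444.44 + 7916.16 = 132374.84
ΣP(t=0)Q(t=1) = 322.89×12 + 3564.69×8 + 10964.57×6 + 780.00×12 = 3874.68 + 28517.52 + 65787.42 + 9360 = 107539.62
P = 132374.84 / 107539.62 × 100 = 123.0940
Fisher = √(L × P) = √(124.1880 × 123.0940) = 123.6398

123.64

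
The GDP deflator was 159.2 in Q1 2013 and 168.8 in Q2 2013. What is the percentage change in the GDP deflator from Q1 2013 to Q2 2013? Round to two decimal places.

Change = (168.8 − 159.2) / 159.2 × 100
       = 9.6 / 159.2 × 100 = 6.0302%

6.03%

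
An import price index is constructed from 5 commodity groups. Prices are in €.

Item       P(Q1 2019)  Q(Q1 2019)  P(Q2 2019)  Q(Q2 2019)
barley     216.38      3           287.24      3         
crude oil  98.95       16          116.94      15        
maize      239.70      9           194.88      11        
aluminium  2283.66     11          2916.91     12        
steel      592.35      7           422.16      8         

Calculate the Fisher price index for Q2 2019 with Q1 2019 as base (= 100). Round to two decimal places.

Laspeyres component (base-period weights):
ΣP(Q2 2019)Q(Q1 2019) = 287.24×3 + 116.94×16 + 194.88×9 + 2916.91×11 + 422.16×7 = 861.72 + 1871.04 + 1753.92 + 32086.01 + 2955.12 = 39527.81
ΣP(Q1 2019)Q(Q1 2019) = 216.38×3 + 98.95×16 + 239.70×9 + 2283.66×11 + 592.35×7 = 649.14 + 1583.2 + 2157.3 + 25120.26 + 4146.45 = 33656.35
L = 39527.81 / 33656.35 × 100 = 117.4453
Paasche component (current-period weights):
ΣP(Q2 2019)Q(Q2 2019) = 287.24×3 + 116.94×15 + 194.88×11 + 2916.91×12 + 422.16×8 = 861.72 + 1754.1 + 2143.68 + 35002.92 + 3377.28 = 43139.7
ΣP(Q1 2019)Q(Q2 2019) = 216.38×3 + 98.95×15 + 239.70×11 + 2283.66×12 + 592.35×8 = 649.14 + 1484.25 + 2636.7 + 27403.92 + 4738.8 = 36912.81
P = 43139.7 / 36912.81 × 100 = 116.8692
Fisher = √(L × P) = √(117.4453 × 116.8692) = 117.1569

117.16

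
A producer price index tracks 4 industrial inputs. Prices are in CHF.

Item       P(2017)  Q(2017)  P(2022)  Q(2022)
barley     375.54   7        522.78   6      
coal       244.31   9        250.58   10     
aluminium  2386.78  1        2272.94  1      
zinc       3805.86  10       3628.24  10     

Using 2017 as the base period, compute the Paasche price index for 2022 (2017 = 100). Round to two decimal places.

Paasche price index uses current-period quantities as weights.
ΣP(2022)·Q(2022) = 522.78×6 + 250.58×10 + 2272.94×1 + 3628.24×10 = 3136.68 + 2505.8 + 2272.94 + 36282.4 = 44197.82
ΣP(2017)·Q(2022) = 375.54×6 + 244.31×10 + 2386.78×1 + 3805.86×10 = 2253.24 + 2443.1 + 2386.78 + 38058.6 = 45141.72
Index = 44197.82 / 45141.72 × 100 = 97.9090

97.91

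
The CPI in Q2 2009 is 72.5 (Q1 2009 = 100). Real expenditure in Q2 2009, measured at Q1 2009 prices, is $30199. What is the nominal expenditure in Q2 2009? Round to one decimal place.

21894.3

Nominal = Real × (Index/100) = 30199 × (72.5/100)
        = 30199 × 0.725 = 21894.2750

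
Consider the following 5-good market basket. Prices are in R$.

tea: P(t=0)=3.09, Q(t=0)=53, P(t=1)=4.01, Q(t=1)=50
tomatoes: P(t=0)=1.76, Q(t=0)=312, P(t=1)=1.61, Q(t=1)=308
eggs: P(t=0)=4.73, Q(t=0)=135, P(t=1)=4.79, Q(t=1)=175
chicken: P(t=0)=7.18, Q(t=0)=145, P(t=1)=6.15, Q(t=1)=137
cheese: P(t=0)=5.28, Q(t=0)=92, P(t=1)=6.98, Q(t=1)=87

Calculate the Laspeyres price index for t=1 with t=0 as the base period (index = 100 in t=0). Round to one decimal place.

Laspeyres price index uses base-period quantities as weights.
ΣP(t=1)·Q(t=0) = 4.01×53 + 1.61×312 + 4.79×135 + 6.15×145 + 6.98×92 = 212.53 + 502.32 + 646.65 + 891.75 + 642.16 = 2895.41
ΣP(t=0)·Q(t=0) = 3.09×53 + 1.76×312 + 4.73×135 + 7.18×145 + 5.28×92 = 163.77 + 549.12 + 638.55 + 1041.1 + 485.76 = 2878.3
Index = 2895.41 / 2878.3 × 100 = 100.5944

100.6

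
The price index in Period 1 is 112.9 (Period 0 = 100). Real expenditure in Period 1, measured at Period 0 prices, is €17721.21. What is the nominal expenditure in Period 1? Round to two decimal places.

20007.25

Nominal = Real × (Index/100) = 17721.21 × (112.9/100)
        = 17721.21 × 1.129 = 20007.2461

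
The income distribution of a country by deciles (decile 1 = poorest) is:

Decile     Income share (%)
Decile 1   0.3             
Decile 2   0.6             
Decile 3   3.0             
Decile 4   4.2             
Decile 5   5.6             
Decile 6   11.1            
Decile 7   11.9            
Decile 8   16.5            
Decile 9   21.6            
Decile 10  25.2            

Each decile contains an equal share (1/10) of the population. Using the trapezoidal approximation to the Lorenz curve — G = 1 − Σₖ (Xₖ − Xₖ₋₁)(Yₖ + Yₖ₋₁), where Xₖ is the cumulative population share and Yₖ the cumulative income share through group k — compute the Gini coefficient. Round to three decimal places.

Cumulative income shares Yₖ: 0.0030, 0.0090, 0.0390, 0.0810, 0.1370, 0.2480, 0.3670, 0.5320, 0.7480, 1.0000
Σ (Xₖ−Xₖ₋₁)(Yₖ+Yₖ₋₁) = (1/10)(0.0030+0.0000) + (1/10)(0.0090+0.0030) + (1/10)(0.0390+0.0090) + (1/10)(0.0810+0.0390) + (1/10)(0.1370+0.0810) + (1/10)(0.2480+0.1370) + (1/10)(0.3670+0.2480) + (1/10)(0.5320+0.3670) + (1/10)(0.7480+0.5320) + (1/10)(1.0000+0.7480)
  = 0.0003 + 0.0012 + 0.0048 + 0.0120 + 0.0218 + 0.0385 + 0.0615 + 0.0899 + 0.1280 + 0.1748 = 0.5328
G = 1 − 0.5328 = 0.4672

0.467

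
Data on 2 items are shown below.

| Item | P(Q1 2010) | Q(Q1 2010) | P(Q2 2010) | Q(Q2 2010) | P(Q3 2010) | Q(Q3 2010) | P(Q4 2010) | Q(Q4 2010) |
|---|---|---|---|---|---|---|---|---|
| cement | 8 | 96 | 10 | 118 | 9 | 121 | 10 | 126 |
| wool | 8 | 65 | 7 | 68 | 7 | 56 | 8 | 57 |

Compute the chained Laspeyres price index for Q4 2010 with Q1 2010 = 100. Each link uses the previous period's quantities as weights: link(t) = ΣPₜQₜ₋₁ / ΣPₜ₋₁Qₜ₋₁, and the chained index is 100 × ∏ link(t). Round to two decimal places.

114.23

Link Q1 2010→Q2 2010:
ΣP(Q2 2010)Q(Q1 2010) = 10×96 + 7×65 = 960 + 455 = 1415
ΣP(Q1 2010)Q(Q1 2010) = 8×96 + 8×65 = 768 + 520 = 1288
link = 1415/1288 = 1.098602
Link Q2 2010→Q3 2010:
ΣP(Q3 2010)Q(Q2 2010) = 9×118 + 7×68 = 1062 + 476 = 1538
ΣP(Q2 2010)Q(Q2 2010) = 10×118 + 7×68 = 1180 + 476 = 1656
link = 1538/1656 = 0.928744
Link Q3 2010→Q4 2010:
ΣP(Q4 2010)Q(Q3 2010) = 10×121 + 8×56 = 1210 + 448 = 1658
ΣP(Q3 2010)Q(Q3 2010) = 9×121 + 7×56 = 1089 + 392 = 1481
link = 1658/1481 = 1.119514
Chained index = 100 × 1.098602 × 0.928744 × 1.119514 = 114.2263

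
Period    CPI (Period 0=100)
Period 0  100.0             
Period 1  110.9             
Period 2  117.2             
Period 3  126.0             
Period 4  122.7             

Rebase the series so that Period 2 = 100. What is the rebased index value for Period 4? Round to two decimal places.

Rebased(Period 4) = 122.7 / 117.2 × 100 = 104.6928

104.69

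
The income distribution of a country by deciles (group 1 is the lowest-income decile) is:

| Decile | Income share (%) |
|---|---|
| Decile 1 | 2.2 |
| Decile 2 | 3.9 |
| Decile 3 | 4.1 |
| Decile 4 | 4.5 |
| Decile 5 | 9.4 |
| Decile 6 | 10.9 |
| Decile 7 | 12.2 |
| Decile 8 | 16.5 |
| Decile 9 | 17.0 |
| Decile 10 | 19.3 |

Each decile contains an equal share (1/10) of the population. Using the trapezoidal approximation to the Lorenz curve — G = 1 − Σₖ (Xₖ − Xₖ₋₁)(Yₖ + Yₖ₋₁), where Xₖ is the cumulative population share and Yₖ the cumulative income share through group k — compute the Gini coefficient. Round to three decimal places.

0.332

Cumulative income shares Yₖ: 0.0220, 0.0610, 0.1020, 0.1470, 0.2410, 0.3500, 0.4720, 0.6370, 0.8070, 1.0000
Σ (Xₖ−Xₖ₋₁)(Yₖ+Yₖ₋₁) = (1/10)(0.0220+0.0000) + (1/10)(0.0610+0.0220) + (1/10)(0.1020+0.0610) + (1/10)(0.1470+0.1020) + (1/10)(0.2410+0.1470) + (1/10)(0.3500+0.2410) + (1/10)(0.4720+0.3500) + (1/10)(0.6370+0.4720) + (1/10)(0.8070+0.6370) + (1/10)(1.0000+0.8070)
  = 0.0022 + 0.0083 + 0.0163 + 0.0249 + 0.0388 + 0.0591 + 0.0822 + 0.1109 + 0.1444 + 0.1807 = 0.6678
G = 1 − 0.6678 = 0.3322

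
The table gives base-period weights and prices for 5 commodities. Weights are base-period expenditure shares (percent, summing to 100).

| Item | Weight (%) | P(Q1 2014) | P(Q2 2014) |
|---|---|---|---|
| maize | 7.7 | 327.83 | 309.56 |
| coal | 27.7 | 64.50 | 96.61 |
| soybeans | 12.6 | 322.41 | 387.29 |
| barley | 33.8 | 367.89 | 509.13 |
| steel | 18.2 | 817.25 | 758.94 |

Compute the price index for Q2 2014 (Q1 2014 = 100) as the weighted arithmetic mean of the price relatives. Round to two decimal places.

127.57

maize: 7.7 × (309.56/327.83) = 7.7 × 0.944270 = 7.2709
coal: 27.7 × (96.61/64.50) = 27.7 × 1.497829 = 41.4899
soybeans: 12.6 × (387.29/322.41) = 12.6 × 1.201234 = 15.1356
barley: 33.8 × (509.13/367.89) = 33.8 × 1.383919 = 46.7765
steel: 18.2 × (758.94/817.25) = 18.2 × 0.928651 = 16.9014
Index = Σ wᵢ·(p₁ᵢ/p₀ᵢ) = 7.2709 + 41.4899 + 15.1356 + 46.7765 + 16.9014 = 127.5742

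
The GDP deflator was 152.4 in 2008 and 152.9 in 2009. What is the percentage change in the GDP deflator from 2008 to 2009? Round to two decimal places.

0.33%

Change = (152.9 − 152.4) / 152.4 × 100
       = 0.5 / 152.4 × 100 = 0.3281%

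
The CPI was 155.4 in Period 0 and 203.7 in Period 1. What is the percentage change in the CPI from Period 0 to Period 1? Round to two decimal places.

Change = (203.7 − 155.4) / 155.4 × 100
       = 48.3 / 155.4 × 100 = 31.0811%

31.08%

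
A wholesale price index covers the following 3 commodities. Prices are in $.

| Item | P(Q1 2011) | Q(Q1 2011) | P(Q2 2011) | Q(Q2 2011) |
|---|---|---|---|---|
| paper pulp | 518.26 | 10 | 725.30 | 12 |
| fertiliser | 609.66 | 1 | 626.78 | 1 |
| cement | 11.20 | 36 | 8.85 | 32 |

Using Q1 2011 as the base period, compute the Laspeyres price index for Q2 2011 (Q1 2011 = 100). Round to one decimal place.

Laspeyres price index uses base-period quantities as weights.
ΣP(Q2 2011)·Q(Q1 2011) = 725.30×10 + 626.78×1 + 8.85×36 = 7253 + 626.78 + 318.6 = 8198.38
ΣP(Q1 2011)·Q(Q1 2011) = 518.26×10 + 609.66×1 + 11.20×36 = 5182.6 + 609.66 + 403.2 = 6195.46
Index = 8198.38 / 6195.46 × 100 = 132.3288

132.3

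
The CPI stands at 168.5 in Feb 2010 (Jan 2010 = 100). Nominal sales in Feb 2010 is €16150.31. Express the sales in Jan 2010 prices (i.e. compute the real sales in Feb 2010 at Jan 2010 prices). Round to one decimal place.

9584.8

Real = Nominal ÷ (Index/100) = 16150.31 ÷ (168.5/100)
     = 16150.31 ÷ 1.685 = 9584.7537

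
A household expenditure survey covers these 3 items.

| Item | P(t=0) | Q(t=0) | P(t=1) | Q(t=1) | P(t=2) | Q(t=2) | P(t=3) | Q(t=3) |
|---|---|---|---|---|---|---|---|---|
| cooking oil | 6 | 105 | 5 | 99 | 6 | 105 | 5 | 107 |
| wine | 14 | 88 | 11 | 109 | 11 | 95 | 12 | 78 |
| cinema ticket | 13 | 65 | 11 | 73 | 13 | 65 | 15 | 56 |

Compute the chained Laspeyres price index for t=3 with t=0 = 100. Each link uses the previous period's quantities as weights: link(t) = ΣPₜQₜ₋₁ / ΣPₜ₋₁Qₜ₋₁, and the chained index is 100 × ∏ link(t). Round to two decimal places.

Link t=0→t=1:
ΣP(t=1)Q(t=0) = 5×105 + 11×88 + 11×65 = 525 + 968 + 715 = 2208
ΣP(t=0)Q(t=0) = 6×105 + 14×88 + 13×65 = 630 + 1232 + 845 = 2707
link = 2208/2707 = 0.815663
Link t=1→t=2:
ΣP(t=2)Q(t=1) = 6×99 + 11×109 + 13×73 = 594 + 1199 + 949 = 2742
ΣP(t=1)Q(t=1) = 5×99 + 11×109 + 11×73 = 495 + 1199 + 803 = 2497
link = 2742/2497 = 1.098118
Link t=2→t=3:
ΣP(t=3)Q(t=2) = 5×105 + 12×95 + 15×65 = 525 + 1140 + 975 = 2640
ΣP(t=2)Q(t=2) = 6×105 + 11×95 + 13×65 = 630 + 1045 + 845 = 2520
link = 2640/2520 = 1.047619
Chained index = 100 × 0.815663 × 1.098118 × 1.047619 = 93.8346

93.83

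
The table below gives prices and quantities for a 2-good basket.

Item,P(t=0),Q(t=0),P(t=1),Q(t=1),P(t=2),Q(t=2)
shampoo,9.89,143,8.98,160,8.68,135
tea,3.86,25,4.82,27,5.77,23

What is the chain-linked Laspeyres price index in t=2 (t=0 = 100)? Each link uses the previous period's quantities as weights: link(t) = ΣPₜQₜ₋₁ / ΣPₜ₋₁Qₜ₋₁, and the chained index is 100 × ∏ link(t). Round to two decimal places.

Link t=0→t=1:
ΣP(t=1)Q(t=0) = 8.98×143 + 4.82×25 = 1284.14 + 120.5 = 1404.64
ΣP(t=0)Q(t=0) = 9.89×143 + 3.86×25 = 1414.27 + 96.5 = 1510.77
link = 1404.64/1510.77 = 0.929751
Link t=1→t=2:
ΣP(t=2)Q(t=1) = 8.68×160 + 5.77×27 = 1388.8 + 155.79 = 1544.59
ΣP(t=1)Q(t=1) = 8.98×160 + 4.82×27 = 1436.8 + 130.14 = 1566.94
link = 1544.59/1566.94 = 0.985737
Chained index = 100 × 0.929751 × 0.985737 = 91.6490

91.65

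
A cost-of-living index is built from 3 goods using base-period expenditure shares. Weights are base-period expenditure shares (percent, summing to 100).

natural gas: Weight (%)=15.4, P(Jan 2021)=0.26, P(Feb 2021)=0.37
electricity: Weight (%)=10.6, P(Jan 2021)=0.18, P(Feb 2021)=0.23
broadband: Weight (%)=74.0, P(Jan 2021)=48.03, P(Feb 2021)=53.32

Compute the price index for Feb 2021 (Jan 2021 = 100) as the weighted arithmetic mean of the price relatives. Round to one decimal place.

117.6

natural gas: 15.4 × (0.37/0.26) = 15.4 × 1.423077 = 21.9154
electricity: 10.6 × (0.23/0.18) = 10.6 × 1.277778 = 13.5444
broadband: 74.0 × (53.32/48.03) = 74.0 × 1.110139 = 82.1503
Index = Σ wᵢ·(p₁ᵢ/p₀ᵢ) = 21.9154 + 13.5444 + 82.1503 = 117.6102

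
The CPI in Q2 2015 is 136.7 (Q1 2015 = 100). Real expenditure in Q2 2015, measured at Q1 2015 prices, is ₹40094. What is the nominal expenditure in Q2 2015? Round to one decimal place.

Nominal = Real × (Index/100) = 40094 × (136.7/100)
        = 40094 × 1.367 = 54808.4980

54808.5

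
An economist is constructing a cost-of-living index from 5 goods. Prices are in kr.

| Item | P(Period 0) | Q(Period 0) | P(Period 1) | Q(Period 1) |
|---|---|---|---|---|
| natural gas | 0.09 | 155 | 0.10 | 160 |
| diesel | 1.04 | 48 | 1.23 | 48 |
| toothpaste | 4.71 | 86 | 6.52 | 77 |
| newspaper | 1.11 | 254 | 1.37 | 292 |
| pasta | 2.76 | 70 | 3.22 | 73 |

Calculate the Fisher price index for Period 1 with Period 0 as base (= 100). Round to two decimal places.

Laspeyres component (base-period weights):
ΣP(Period 1)Q(Period 0) = 0.10×155 + 1.23×48 + 6.52×86 + 1.37×254 + 3.22×70 = 15.5 + 59.04 + 560.72 + 347.98 + 225.4 = 1208.64
ΣP(Period 0)Q(Period 0) = 0.09×155 + 1.04×48 + 4.71×86 + 1.11×254 + 2.76×70 = 13.95 + 49.92 + 405.06 + 281.94 + 193.2 = 944.07
L = 1208.64 / 944.07 × 100 = 128.0244
Paasche component (current-period weights):
ΣP(Period 1)Q(Period 1) = 0.10×160 + 1.23×48 + 6.52×77 + 1.37×292 + 3.22×73 = 16 + 59.04 + 502.04 + 400.04 + 235.06 = 1212.18
ΣP(Period 0)Q(Period 1) = 0.09×160 + 1.04×48 + 4.71×77 + 1.11×292 + 2.76×73 = 14.4 + 49.92 + 362.67 + 324.12 + 201.48 = 952.59
P = 1212.18 / 952.59 × 100 = 127.2510
Fisher = √(L × P) = √(128.0244 × 127.2510) = 127.6371

127.64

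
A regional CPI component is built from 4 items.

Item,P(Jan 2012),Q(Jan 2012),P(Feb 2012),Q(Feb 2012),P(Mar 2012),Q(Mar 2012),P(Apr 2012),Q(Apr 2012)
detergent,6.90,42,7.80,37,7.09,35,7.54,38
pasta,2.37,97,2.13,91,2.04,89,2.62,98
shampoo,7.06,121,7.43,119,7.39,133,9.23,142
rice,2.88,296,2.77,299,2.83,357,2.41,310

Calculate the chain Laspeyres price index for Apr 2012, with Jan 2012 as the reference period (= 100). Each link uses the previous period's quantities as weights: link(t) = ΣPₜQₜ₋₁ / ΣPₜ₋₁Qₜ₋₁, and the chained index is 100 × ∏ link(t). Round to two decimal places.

Link Jan 2012→Feb 2012:
ΣP(Feb 2012)Q(Jan 2012) = 7.80×42 + 2.13×97 + 7.43×121 + 2.77×296 = 327.6 + 206.61 + 899.03 + 819.92 = 2253.16
ΣP(Jan 2012)Q(Jan 2012) = 6.90×42 + 2.37×97 + 7.06×121 + 2.88×296 = 289.8 + 229.89 + 854.26 + 852.48 = 2226.43
link = 2253.16/2226.43 = 1.012006
Link Feb 2012→Mar 2012:
ΣP(Mar 2012)Q(Feb 2012) = 7.09×37 + 2.04×91 + 7.39×119 + 2.83×299 = 262.33 + 185.64 + 879.41 + 846.17 = 2173.55
ΣP(Feb 2012)Q(Feb 2012) = 7.80×37 + 2.13×91 + 7.43×119 + 2.77×299 = 288.6 + 193.83 + 884.17 + 828.23 = 2194.83
link = 2173.55/2194.83 = 0.990304
Link Mar 2012→Apr 2012:
ΣP(Apr 2012)Q(Mar 2012) = 7.54×35 + 2.62×89 + 9.23×133 + 2.41×357 = 263.9 + 233.18 + 1227.59 + 860.37 = 2585.04
ΣP(Mar 2012)Q(Mar 2012) = 7.09×35 + 2.04×89 + 7.39×133 + 2.83×357 = 248.15 + 181.56 + 982.87 + 1010.31 = 2422.89
link = 2585.04/2422.89 = 1.066924
Chained index = 100 × 1.012006 × 0.990304 × 1.066924 = 106.9265

106.93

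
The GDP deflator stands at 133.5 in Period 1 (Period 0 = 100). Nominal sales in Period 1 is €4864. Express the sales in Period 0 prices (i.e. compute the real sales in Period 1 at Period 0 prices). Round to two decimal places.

Real = Nominal ÷ (Index/100) = 4864 ÷ (133.5/100)
     = 4864 ÷ 1.335 = 3643.4457

3643.45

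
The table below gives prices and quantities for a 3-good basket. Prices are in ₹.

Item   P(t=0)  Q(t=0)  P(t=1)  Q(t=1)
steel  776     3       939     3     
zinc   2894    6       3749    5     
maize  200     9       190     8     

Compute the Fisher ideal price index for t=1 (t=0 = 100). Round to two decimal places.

125.59

Laspeyres component (base-period weights):
ΣP(t=1)Q(t=0) = 939×3 + 3749×6 + 190×9 = 2817 + 22494 + 1710 = 27021
ΣP(t=0)Q(t=0) = 776×3 + 2894×6 + 200×9 = 2328 + 17364 + 1800 = 21492
L = 27021 / 21492 × 100 = 125.7259
Paasche component (current-period weights):
ΣP(t=1)Q(t=1) = 939×3 + 3749×5 + 190×8 = 2817 + 18745 + 1520 = 23082
ΣP(t=0)Q(t=1) = 776×3 + 2894×5 + 200×8 = 2328 + 14470 + 1600 = 18398
P = 23082 / 18398 × 100 = 125.4593
Fisher = √(L × P) = √(125.7259 × 125.4593) = 125.5925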